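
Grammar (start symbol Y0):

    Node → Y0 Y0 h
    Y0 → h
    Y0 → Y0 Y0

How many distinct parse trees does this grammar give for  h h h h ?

5

Parse trees for h h h h:
  [Y0 [Y0 h] [Y0 [Y0 h] [Y0 [Y0 h] [Y0 h]]]]
  [Y0 [Y0 h] [Y0 [Y0 [Y0 h] [Y0 h]] [Y0 h]]]
  [Y0 [Y0 [Y0 h] [Y0 h]] [Y0 [Y0 h] [Y0 h]]]
  [Y0 [Y0 [Y0 h] [Y0 [Y0 h] [Y0 h]]] [Y0 h]]
  [Y0 [Y0 [Y0 [Y0 h] [Y0 h]] [Y0 h]] [Y0 h]]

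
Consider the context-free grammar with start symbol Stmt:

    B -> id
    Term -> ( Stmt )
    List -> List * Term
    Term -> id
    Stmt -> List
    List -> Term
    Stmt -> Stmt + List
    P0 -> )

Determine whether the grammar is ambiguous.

Only Stmt, List, Term are reachable from Stmt; ignoring the rest: Stmt → Stmt + List | List  ;  List → List * Term | Term  — a left-associative chain with Term at the bottom. Each string factors uniquely by precedence.

Unambiguous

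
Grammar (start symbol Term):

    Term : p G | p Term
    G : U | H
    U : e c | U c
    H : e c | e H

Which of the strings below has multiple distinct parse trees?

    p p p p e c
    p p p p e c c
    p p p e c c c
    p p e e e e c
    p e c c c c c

p p p p e c

p p p p e c: 2 trees
p p p p e c c: 1 tree
p p p e c c c: 1 tree
p p e e e e c: 1 tree
p e c c c c c: 1 tree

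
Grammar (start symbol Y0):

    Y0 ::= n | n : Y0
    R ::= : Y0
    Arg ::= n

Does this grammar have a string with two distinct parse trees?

Unambiguous

Only Y0 is reachable from Y0; ignoring the rest: Right-recursive list with a separator: after each atom, whether the separator follows determines the rule. One parse per string.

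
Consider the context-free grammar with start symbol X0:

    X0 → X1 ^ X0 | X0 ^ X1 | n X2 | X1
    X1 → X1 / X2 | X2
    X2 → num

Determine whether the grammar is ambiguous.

Ambiguous

Witness: num ^ num

Derivation 1: X0 ⇒ X1 ^ X0 ⇒ X2 ^ X0 ⇒ num ^ X0 ⇒ num ^ X1 ⇒ num ^ X2 ⇒ num ^ num
Derivation 2: X0 ⇒ X0 ^ X1 ⇒ X1 ^ X1 ⇒ X2 ^ X1 ⇒ num ^ X1 ⇒ num ^ X2 ⇒ num ^ num

Two distinct leftmost derivations for the same string.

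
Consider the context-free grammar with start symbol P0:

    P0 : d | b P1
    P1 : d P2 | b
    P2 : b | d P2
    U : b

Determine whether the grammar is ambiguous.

(U is unreachable from P0, so its rules don't affect L(P0).) The reachable rules are right-linear with at most one rule per (nonterminal, next-terminal) pair. Each input token forces the next rule, so parsing is deterministic.

Unambiguous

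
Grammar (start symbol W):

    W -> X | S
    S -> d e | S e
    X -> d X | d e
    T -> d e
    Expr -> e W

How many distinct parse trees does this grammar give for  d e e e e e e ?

1

Parse trees for d e e e e e e:
  [W [S [S [S [S [S [S d e] e] e] e] e] e]]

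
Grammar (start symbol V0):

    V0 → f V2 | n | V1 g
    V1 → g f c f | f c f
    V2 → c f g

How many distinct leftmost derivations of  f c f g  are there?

2

Parse trees for f c f g:
  [V0 f [V2 c f g]]
  [V0 [V1 f c f] g]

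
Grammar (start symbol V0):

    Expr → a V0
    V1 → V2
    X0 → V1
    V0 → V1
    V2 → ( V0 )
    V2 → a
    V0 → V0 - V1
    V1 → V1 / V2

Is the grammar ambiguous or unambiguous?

Unambiguous

(Expr, X0 are unreachable from V0, so their rules don't affect L(V0).) This is a standard precedence ladder (V0 over V1 over V2), with each level left-recursive on its own operator ('-' at V0, '/' at V1). That structure is LR(1), hence unambiguous.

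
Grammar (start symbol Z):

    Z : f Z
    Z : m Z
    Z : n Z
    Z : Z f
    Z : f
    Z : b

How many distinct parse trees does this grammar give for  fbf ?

Parse trees for fbf:
  [Z f [Z [Z b] f]]
  [Z [Z f [Z b]] f]

2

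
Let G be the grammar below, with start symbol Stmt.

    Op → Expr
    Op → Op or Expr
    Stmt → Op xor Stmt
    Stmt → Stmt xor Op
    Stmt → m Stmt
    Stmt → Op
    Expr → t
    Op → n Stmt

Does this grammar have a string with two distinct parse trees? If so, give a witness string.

Witness: t xor t

Derivation 1: Stmt ⇒ Op xor Stmt ⇒ Expr xor Stmt ⇒ t xor Stmt ⇒ t xor Op ⇒ t xor Expr ⇒ t xor t
Derivation 2: Stmt ⇒ Stmt xor Op ⇒ Op xor Op ⇒ Expr xor Op ⇒ t xor Op ⇒ t xor Expr ⇒ t xor t

Two distinct leftmost derivations for the same string.

Ambiguous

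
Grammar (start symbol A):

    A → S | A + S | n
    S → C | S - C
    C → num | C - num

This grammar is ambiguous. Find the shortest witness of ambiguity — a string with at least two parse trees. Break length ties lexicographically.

num - num

length 1: no string has ≥2 trees
length 3: num - num has 2 parse trees

Two derivations of num - num:
  A ⇒ S ⇒ C ⇒ C - num ⇒ num - num
  A ⇒ S ⇒ S - C ⇒ C - C ⇒ num - C ⇒ num - num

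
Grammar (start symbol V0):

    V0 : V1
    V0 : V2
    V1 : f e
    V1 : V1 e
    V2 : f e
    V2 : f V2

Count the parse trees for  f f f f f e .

1

Parse trees for f f f f f e:
  [V0 [V2 f [V2 f [V2 f [V2 f [V2 f e]]]]]]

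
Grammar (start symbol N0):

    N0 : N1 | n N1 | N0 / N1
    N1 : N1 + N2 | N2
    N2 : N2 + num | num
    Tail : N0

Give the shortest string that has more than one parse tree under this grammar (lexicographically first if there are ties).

num + num

length 1: no string has ≥2 trees
length 2: no string has ≥2 trees
length 3: num + num has 2 parse trees

Two derivations of num + num:
  N0 ⇒ N1 ⇒ N1 + N2 ⇒ N2 + N2 ⇒ num + N2 ⇒ num + num
  N0 ⇒ N1 ⇒ N2 ⇒ N2 + num ⇒ num + num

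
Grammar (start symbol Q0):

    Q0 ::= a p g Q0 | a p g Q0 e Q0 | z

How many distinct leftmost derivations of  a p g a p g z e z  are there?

2

Parse trees for a p g a p g z e z:
  [Q0 a p g [Q0 a p g [Q0 z] e [Q0 z]]]
  [Q0 a p g [Q0 a p g [Q0 z]] e [Q0 z]]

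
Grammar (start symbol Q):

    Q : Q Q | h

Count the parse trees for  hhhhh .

Parse trees for hhhhh (showing first 6 of 14):
  [Q [Q h] [Q [Q h] [Q [Q h] [Q [Q h] [Q h]]]]]
  [Q [Q h] [Q [Q h] [Q [Q [Q h] [Q h]] [Q h]]]]
  [Q [Q h] [Q [Q [Q h] [Q h]] [Q [Q h] [Q h]]]]
  [Q [Q h] [Q [Q [Q h] [Q [Q h] [Q h]]] [Q h]]]
  [Q [Q h] [Q [Q [Q [Q h] [Q h]] [Q h]] [Q h]]]
  [Q [Q [Q h] [Q h]] [Q [Q h] [Q [Q h] [Q h]]]]

14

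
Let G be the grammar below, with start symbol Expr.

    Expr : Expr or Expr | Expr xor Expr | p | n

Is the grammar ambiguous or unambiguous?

Witness: n or n or n

Derivation 1: Expr ⇒ Expr or Expr ⇒ Expr or Expr or Expr ⇒ n or Expr or Expr ⇒ n or n or Expr ⇒ n or n or n
Derivation 2: Expr ⇒ Expr or Expr ⇒ n or Expr ⇒ n or Expr or Expr ⇒ n or n or Expr ⇒ n or n or n

Two distinct leftmost derivations for the same string.

Ambiguous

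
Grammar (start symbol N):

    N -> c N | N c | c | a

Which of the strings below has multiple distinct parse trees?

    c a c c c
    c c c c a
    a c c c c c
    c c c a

c a c c c: 4 trees
c c c c a: 1 tree
a c c c c c: 1 tree
c c c a: 1 tree

c a c c c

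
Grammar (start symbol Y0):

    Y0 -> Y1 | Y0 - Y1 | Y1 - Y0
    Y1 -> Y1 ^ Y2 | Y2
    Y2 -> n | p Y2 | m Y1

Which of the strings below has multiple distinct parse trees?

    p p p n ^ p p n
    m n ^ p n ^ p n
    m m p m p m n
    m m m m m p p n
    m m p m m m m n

m n ^ p n ^ p n

p p p n ^ p p n: 1 tree
m n ^ p n ^ p n: 3 trees
m m p m p m n: 1 tree
m m m m m p p n: 1 tree
m m p m m m m n: 1 tree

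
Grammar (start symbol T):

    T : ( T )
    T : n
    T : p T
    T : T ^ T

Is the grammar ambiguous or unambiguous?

Witness: p n ^ n

Derivation 1: T ⇒ p T ⇒ p T ^ T ⇒ p n ^ T ⇒ p n ^ n
Derivation 2: T ⇒ T ^ T ⇒ p T ^ T ⇒ p n ^ T ⇒ p n ^ n

Two distinct leftmost derivations for the same string.

Ambiguous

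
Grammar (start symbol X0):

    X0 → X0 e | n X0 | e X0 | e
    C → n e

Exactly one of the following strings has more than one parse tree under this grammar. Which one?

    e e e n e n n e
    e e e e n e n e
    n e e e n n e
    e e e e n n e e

e e e n e n n e: 1 tree
e e e e n e n e: 1 tree
n e e e n n e: 1 tree
e e e e n n e e: 8 trees

e e e e n n e e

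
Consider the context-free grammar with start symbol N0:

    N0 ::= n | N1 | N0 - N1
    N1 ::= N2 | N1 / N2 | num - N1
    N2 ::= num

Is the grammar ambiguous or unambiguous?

Ambiguous

Witness: num - num

Derivation 1: N0 ⇒ N1 ⇒ num - N1 ⇒ num - N2 ⇒ num - num
Derivation 2: N0 ⇒ N0 - N1 ⇒ N1 - N1 ⇒ N2 - N1 ⇒ num - N1 ⇒ num - N2 ⇒ num - num

Two distinct leftmost derivations for the same string.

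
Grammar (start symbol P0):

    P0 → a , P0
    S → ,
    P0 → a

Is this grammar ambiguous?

Unambiguous

(S is unreachable from P0, so its rules don't affect L(P0).) Right-recursive list with a separator: after each atom, whether the separator follows determines the rule. One parse per string.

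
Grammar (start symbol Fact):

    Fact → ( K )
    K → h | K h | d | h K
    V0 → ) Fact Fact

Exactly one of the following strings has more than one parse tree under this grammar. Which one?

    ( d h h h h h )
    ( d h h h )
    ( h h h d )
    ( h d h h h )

( h d h h h )

( d h h h h h ): 1 tree
( d h h h ): 1 tree
( h h h d ): 1 tree
( h d h h h ): 4 trees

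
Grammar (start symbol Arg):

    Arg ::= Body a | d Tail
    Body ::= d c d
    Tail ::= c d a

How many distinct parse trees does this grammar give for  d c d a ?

Parse trees for d c d a:
  [Arg [Body d c d] a]
  [Arg d [Tail c d a]]

2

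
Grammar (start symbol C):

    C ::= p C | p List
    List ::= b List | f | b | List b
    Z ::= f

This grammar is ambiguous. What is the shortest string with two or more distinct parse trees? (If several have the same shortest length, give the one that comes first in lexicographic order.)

p b b

length 2: no string has ≥2 trees
length 3: p b b has 2 parse trees

Two derivations of p b b:
  C ⇒ p List ⇒ p b List ⇒ p b b
  C ⇒ p List ⇒ p List b ⇒ p b b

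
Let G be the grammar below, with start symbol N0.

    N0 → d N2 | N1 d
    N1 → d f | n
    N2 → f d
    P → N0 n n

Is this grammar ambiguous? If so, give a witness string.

Witness: d f d

Derivation 1: N0 ⇒ d N2 ⇒ d f d
Derivation 2: N0 ⇒ N1 d ⇒ d f d

Two distinct leftmost derivations for the same string.

Ambiguous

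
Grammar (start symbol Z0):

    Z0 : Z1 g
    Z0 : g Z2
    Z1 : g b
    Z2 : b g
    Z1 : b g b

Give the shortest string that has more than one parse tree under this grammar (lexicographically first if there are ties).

g b g

length 3: g b g has 2 parse trees

Two derivations of g b g:
  Z0 ⇒ Z1 g ⇒ g b g
  Z0 ⇒ g Z2 ⇒ g b g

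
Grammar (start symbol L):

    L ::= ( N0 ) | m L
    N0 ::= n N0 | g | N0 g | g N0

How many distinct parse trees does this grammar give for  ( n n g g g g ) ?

Parse trees for ( n n g g g g ) (showing first 6 of 26):
  [L ( [N0 n [N0 n [N0 [N0 [N0 [N0 g] g] g] g]]] )]
  [L ( [N0 n [N0 n [N0 [N0 [N0 g [N0 g]] g] g]]] )]
  [L ( [N0 n [N0 n [N0 [N0 g [N0 [N0 g] g]] g]]] )]
  [L ( [N0 n [N0 n [N0 [N0 g [N0 g [N0 g]]] g]]] )]
  [L ( [N0 n [N0 n [N0 g [N0 [N0 [N0 g] g] g]]]] )]
  [L ( [N0 n [N0 n [N0 g [N0 [N0 g [N0 g]] g]]]] )]

26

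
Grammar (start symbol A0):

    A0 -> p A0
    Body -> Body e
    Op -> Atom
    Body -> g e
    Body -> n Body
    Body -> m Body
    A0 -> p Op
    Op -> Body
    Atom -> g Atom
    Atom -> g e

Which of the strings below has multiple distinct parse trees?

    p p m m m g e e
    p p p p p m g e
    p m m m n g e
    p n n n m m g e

p p m m m g e e

p p m m m g e e: 4 trees
p p p p p m g e: 1 tree
p m m m n g e: 1 tree
p n n n m m g e: 1 tree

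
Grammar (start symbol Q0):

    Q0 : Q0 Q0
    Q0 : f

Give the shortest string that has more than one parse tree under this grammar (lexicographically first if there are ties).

f f f

length 1: no string has ≥2 trees
length 2: no string has ≥2 trees
length 3: f f f has 2 parse trees

Two derivations of f f f:
  Q0 ⇒ Q0 Q0 ⇒ Q0 Q0 Q0 ⇒ f Q0 Q0 ⇒ f f Q0 ⇒ f f f
  Q0 ⇒ Q0 Q0 ⇒ f Q0 ⇒ f Q0 Q0 ⇒ f f Q0 ⇒ f f f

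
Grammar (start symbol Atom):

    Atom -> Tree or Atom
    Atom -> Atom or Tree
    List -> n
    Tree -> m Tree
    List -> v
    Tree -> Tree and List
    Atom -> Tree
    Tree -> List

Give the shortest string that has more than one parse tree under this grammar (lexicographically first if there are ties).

n or n

length 1: no string has ≥2 trees
length 2: no string has ≥2 trees
length 3: n or n has 2 parse trees

Two derivations of n or n:
  Atom ⇒ Tree or Atom ⇒ List or Atom ⇒ n or Atom ⇒ n or Tree ⇒ n or List ⇒ n or n
  Atom ⇒ Atom or Tree ⇒ Tree or Tree ⇒ List or Tree ⇒ n or Tree ⇒ n or List ⇒ n or n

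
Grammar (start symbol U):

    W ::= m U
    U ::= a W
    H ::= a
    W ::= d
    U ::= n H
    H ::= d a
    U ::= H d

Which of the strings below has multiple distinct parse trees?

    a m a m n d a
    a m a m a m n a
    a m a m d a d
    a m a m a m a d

a m a m a m a d

a m a m n d a: 1 tree
a m a m a m n a: 1 tree
a m a m d a d: 1 tree
a m a m a m a d: 2 trees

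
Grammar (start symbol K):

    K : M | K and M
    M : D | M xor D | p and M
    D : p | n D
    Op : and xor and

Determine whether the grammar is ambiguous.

Witness: p and p

Derivation 1: K ⇒ M ⇒ p and M ⇒ p and D ⇒ p and p
Derivation 2: K ⇒ K and M ⇒ M and M ⇒ D and M ⇒ p and M ⇒ p and D ⇒ p and p

Two distinct leftmost derivations for the same string.

Ambiguous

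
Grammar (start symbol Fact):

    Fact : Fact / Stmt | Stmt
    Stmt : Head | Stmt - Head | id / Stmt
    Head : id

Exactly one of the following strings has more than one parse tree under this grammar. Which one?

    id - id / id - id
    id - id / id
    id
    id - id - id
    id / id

id / id

id - id / id - id: 1 tree
id - id / id: 1 tree
id: 1 tree
id - id - id: 1 tree
id / id: 2 trees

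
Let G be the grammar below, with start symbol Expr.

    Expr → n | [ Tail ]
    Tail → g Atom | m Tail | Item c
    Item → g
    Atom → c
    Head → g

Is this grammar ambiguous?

Ambiguous

Witness: [ g c ]

Derivation 1: Expr ⇒ [ Tail ] ⇒ [ g Atom ] ⇒ [ g c ]
Derivation 2: Expr ⇒ [ Tail ] ⇒ [ Item c ] ⇒ [ g c ]

Two distinct leftmost derivations for the same string.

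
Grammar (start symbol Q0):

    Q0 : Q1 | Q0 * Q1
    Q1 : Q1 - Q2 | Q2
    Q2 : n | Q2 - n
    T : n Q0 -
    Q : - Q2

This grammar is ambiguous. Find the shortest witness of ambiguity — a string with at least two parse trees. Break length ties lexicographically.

length 1: no string has ≥2 trees
length 3: n - n has 2 parse trees

Two derivations of n - n:
  Q0 ⇒ Q1 ⇒ Q1 - Q2 ⇒ Q2 - Q2 ⇒ n - Q2 ⇒ n - n
  Q0 ⇒ Q1 ⇒ Q2 ⇒ Q2 - n ⇒ n - n

n - n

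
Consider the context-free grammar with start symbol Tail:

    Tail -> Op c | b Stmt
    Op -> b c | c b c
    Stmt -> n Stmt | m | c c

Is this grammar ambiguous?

Witness: b c c

Derivation 1: Tail ⇒ Op c ⇒ b c c
Derivation 2: Tail ⇒ b Stmt ⇒ b c c

Two distinct leftmost derivations for the same string.

Ambiguous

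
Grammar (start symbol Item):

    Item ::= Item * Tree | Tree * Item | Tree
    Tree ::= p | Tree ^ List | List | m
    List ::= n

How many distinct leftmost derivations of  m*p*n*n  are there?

Parse trees for m*p*n*n:
  [Item [Item [Item [Item [Tree m]] * [Tree p]] * [Tree [List n]]] * [Tree [List n]]]
  [Item [Item [Item [Tree m] * [Item [Tree p]]] * [Tree [List n]]] * [Tree [List n]]]
  [Item [Item [Tree m] * [Item [Item [Tree p]] * [Tree [List n]]]] * [Tree [List n]]]
  [Item [Item [Tree m] * [Item [Tree p] * [Item [Tree [List n]]]]] * [Tree [List n]]]
  [Item [Tree m] * [Item [Item [Item [Tree p]] * [Tree [List n]]] * [Tree [List n]]]]
  [Item [Tree m] * [Item [Item [Tree p] * [Item [Tree [List n]]]] * [Tree [List n]]]]
  [Item [Tree m] * [Item [Tree p] * [Item [Item [Tree [List n]]] * [Tree [List n]]]]]
  [Item [Tree m] * [Item [Tree p] * [Item [Tree [List n]] * [Item [Tree [List n]]]]]]

8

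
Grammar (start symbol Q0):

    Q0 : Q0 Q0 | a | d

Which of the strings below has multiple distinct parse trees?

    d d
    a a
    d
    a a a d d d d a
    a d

a a a d d d d a

d d: 1 tree
a a: 1 tree
d: 1 tree
a a a d d d d a: 429 trees
a d: 1 tree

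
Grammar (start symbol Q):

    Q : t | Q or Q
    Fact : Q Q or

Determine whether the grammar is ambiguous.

Witness: t or t or t

Derivation 1: Q ⇒ Q or Q ⇒ t or Q ⇒ t or Q or Q ⇒ t or t or Q ⇒ t or t or t
Derivation 2: Q ⇒ Q or Q ⇒ Q or Q or Q ⇒ t or Q or Q ⇒ t or t or Q ⇒ t or t or t

Two distinct leftmost derivations for the same string.

Ambiguous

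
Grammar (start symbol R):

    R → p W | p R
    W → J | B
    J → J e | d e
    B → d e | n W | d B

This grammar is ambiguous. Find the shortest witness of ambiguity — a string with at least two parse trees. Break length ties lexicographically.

p d e

length 3: p d e has 2 parse trees

Two derivations of p d e:
  R ⇒ p W ⇒ p J ⇒ p d e
  R ⇒ p W ⇒ p B ⇒ p d e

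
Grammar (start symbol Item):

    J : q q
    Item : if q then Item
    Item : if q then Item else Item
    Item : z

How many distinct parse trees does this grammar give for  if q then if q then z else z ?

2

Parse trees for if q then if q then z else z:
  [Item if q then [Item if q then [Item z] else [Item z]]]
  [Item if q then [Item if q then [Item z]] else [Item z]]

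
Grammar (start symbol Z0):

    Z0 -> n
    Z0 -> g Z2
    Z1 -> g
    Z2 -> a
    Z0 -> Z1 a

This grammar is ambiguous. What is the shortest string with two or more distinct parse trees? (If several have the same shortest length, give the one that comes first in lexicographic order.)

g a

length 1: no string has ≥2 trees
length 2: g a has 2 parse trees

Two derivations of g a:
  Z0 ⇒ g Z2 ⇒ g a
  Z0 ⇒ Z1 a ⇒ g a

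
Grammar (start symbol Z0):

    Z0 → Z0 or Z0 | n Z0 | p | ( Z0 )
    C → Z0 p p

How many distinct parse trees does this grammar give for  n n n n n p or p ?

6

Parse trees for n n n n n p or p:
  [Z0 [Z0 n [Z0 n [Z0 n [Z0 n [Z0 n [Z0 p]]]]]] or [Z0 p]]
  [Z0 n [Z0 [Z0 n [Z0 n [Z0 n [Z0 n [Z0 p]]]]] or [Z0 p]]]
  [Z0 n [Z0 n [Z0 [Z0 n [Z0 n [Z0 n [Z0 p]]]] or [Z0 p]]]]
  [Z0 n [Z0 n [Z0 n [Z0 [Z0 n [Z0 n [Z0 p]]] or [Z0 p]]]]]
  [Z0 n [Z0 n [Z0 n [Z0 n [Z0 [Z0 n [Z0 p]] or [Z0 p]]]]]]
  [Z0 n [Z0 n [Z0 n [Z0 n [Z0 n [Z0 [Z0 p] or [Z0 p]]]]]]]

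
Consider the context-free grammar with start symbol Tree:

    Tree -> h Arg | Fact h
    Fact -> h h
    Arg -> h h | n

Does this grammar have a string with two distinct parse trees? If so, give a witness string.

Ambiguous

Witness: h h h

Derivation 1: Tree ⇒ h Arg ⇒ h h h
Derivation 2: Tree ⇒ Fact h ⇒ h h h

Two distinct leftmost derivations for the same string.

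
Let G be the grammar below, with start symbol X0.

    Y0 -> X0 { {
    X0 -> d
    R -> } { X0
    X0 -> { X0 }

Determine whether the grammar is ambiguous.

Only X0 is reachable from X0; ignoring the rest: Each string is a nest of matched brackets around a single atom. An opening bracket forces the recursive rule; an atom forces the base rule.

Unambiguous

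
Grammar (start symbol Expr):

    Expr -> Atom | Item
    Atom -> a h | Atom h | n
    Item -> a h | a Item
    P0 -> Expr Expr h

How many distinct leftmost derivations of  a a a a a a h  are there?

1

Parse trees for a a a a a a h:
  [Expr [Item a [Item a [Item a [Item a [Item a [Item a h]]]]]]]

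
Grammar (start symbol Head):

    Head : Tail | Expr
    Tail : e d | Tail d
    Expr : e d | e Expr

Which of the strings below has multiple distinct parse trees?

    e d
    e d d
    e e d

e d

e d: 2 trees
e d d: 1 tree
e e d: 1 tree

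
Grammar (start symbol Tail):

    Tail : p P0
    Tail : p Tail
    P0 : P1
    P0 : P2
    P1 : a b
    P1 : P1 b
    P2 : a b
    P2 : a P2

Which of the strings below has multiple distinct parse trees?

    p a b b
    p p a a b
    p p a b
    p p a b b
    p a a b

p p a b

p a b b: 1 tree
p p a a b: 1 tree
p p a b: 2 trees
p p a b b: 1 tree
p a a b: 1 tree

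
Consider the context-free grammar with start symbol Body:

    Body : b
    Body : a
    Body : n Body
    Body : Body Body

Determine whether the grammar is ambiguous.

Witness: a a a

Derivation 1: Body ⇒ Body Body ⇒ a Body ⇒ a Body Body ⇒ a a Body ⇒ a a a
Derivation 2: Body ⇒ Body Body ⇒ Body Body Body ⇒ a Body Body ⇒ a a Body ⇒ a a a

Two distinct leftmost derivations for the same string.

Ambiguous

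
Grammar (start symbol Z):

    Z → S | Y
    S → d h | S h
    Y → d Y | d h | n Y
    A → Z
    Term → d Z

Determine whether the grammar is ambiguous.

Ambiguous

Witness: d h

Derivation 1: Z ⇒ S ⇒ d h
Derivation 2: Z ⇒ Y ⇒ d h

Two distinct leftmost derivations for the same string.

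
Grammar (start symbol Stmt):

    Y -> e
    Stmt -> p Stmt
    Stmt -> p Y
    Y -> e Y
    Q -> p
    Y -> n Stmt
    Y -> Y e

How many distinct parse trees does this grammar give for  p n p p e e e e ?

15

Parse trees for p n p p e e e e (showing first 6 of 15):
  [Stmt p [Y n [Stmt p [Stmt p [Y e [Y e [Y e [Y e]]]]]]]]
  [Stmt p [Y n [Stmt p [Stmt p [Y e [Y e [Y [Y e] e]]]]]]]
  [Stmt p [Y n [Stmt p [Stmt p [Y e [Y [Y e [Y e]] e]]]]]]
  [Stmt p [Y n [Stmt p [Stmt p [Y e [Y [Y [Y e] e] e]]]]]]
  [Stmt p [Y n [Stmt p [Stmt p [Y [Y e [Y e [Y e]]] e]]]]]
  [Stmt p [Y n [Stmt p [Stmt p [Y [Y e [Y [Y e] e]] e]]]]]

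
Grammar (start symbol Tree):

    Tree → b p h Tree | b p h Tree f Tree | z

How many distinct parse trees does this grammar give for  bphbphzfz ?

Parse trees for bphbphzfz:
  [Tree b p h [Tree b p h [Tree z] f [Tree z]]]
  [Tree b p h [Tree b p h [Tree z]] f [Tree z]]

2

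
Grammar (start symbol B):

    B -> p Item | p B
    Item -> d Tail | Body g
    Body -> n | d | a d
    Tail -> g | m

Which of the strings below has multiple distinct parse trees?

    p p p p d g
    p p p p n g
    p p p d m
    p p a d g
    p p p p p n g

p p p p d g

p p p p d g: 2 trees
p p p p n g: 1 tree
p p p d m: 1 tree
p p a d g: 1 tree
p p p p p n g: 1 tree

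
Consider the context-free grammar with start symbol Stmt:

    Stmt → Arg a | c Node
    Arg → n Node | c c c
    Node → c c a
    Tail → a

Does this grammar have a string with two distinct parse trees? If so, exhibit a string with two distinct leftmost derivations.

Ambiguous

Witness: c c c a

Derivation 1: Stmt ⇒ Arg a ⇒ c c c a
Derivation 2: Stmt ⇒ c Node ⇒ c c c a

Two distinct leftmost derivations for the same string.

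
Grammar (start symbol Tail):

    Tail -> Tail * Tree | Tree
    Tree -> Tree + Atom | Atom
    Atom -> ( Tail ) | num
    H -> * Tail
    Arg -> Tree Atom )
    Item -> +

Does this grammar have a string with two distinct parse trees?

Unambiguous

Only Tail, Tree, Atom are reachable from Tail; ignoring the rest: Tail → Tail * Tree | Tree  ;  Tree → Tree + Atom | Atom  — a left-associative chain with Atom at the bottom. Each string factors uniquely by precedence.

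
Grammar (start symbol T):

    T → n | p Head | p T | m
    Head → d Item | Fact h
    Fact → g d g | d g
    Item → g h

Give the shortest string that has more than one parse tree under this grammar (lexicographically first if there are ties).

p d g h

length 1: no string has ≥2 trees
length 2: no string has ≥2 trees
length 3: no string has ≥2 trees
length 4: p d g h has 2 parse trees

Two derivations of p d g h:
  T ⇒ p Head ⇒ p d Item ⇒ p d g h
  T ⇒ p Head ⇒ p Fact h ⇒ p d g h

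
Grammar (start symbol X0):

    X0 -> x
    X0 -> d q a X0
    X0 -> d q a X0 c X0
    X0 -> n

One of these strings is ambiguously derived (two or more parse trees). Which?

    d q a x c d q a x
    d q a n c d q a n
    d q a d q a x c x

d q a d q a x c x

d q a x c d q a x: 1 tree
d q a n c d q a n: 1 tree
d q a d q a x c x: 2 trees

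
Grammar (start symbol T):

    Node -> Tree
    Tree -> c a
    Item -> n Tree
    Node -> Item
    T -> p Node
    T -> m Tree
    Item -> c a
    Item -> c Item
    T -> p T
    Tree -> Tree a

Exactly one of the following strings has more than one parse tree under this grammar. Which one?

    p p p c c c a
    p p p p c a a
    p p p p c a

p p p c c c a: 1 tree
p p p p c a a: 1 tree
p p p p c a: 2 trees

p p p p c a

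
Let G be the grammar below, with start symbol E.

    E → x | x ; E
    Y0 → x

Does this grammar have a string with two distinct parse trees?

Unambiguous

(Y0 is unreachable from E, so its rules don't affect L(E).) The reachable grammar is A → atom sep A | atom. Each atom is followed by either the separator (recurse) or end-of-string (stop) — no choice point.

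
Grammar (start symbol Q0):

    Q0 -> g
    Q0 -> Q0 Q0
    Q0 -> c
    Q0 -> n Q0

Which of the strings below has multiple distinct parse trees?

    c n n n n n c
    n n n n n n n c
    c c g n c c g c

c n n n n n c: 1 tree
n n n n n n n c: 1 tree
c c g n c c g c: 227 trees

c c g n c c g c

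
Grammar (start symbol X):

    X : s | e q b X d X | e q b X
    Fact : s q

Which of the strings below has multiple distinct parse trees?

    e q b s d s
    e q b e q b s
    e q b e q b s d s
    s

e q b s d s: 1 tree
e q b e q b s: 1 tree
e q b e q b s d s: 2 trees
s: 1 tree

e q b e q b s d s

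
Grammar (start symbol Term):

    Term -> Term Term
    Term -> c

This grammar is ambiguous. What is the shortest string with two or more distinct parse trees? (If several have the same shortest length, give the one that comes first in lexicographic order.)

length 1: no string has ≥2 trees
length 2: no string has ≥2 trees
length 3: c c c has 2 parse trees

Two derivations of c c c:
  Term ⇒ Term Term ⇒ Term Term Term ⇒ c Term Term ⇒ c c Term ⇒ c c c
  Term ⇒ Term Term ⇒ c Term ⇒ c Term Term ⇒ c c Term ⇒ c c c

c c c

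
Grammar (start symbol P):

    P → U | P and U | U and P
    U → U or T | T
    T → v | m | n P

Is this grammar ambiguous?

Ambiguous

Witness: m and m

Derivation 1: P ⇒ P and U ⇒ U and U ⇒ T and U ⇒ m and U ⇒ m and T ⇒ m and m
Derivation 2: P ⇒ U and P ⇒ T and P ⇒ m and P ⇒ m and U ⇒ m and T ⇒ m and m

Two distinct leftmost derivations for the same string.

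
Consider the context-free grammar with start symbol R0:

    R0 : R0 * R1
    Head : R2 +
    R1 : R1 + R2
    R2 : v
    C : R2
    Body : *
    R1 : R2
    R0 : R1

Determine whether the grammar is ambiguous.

(C, Head, Body are unreachable from R0, so their rules don't affect L(R0).) The grammar is stratified — R0 handles '*' (left-recursive), R1 handles '+', R2 atoms. Each operator has a fixed associativity and precedence level, so every string has one parse.

Unambiguous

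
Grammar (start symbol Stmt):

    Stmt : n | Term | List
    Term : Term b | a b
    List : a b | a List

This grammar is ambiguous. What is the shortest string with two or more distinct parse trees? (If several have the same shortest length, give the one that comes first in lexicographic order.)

a b

length 1: no string has ≥2 trees
length 2: a b has 2 parse trees

Two derivations of a b:
  Stmt ⇒ Term ⇒ a b
  Stmt ⇒ List ⇒ a b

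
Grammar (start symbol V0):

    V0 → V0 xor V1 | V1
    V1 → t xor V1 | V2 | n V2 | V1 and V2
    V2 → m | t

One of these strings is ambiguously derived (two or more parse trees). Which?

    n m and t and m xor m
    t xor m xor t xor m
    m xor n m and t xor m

n m and t and m xor m: 1 tree
t xor m xor t xor m: 4 trees
m xor n m and t xor m: 1 tree

t xor m xor t xor m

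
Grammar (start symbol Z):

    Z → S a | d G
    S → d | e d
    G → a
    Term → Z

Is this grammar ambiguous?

Witness: d a

Derivation 1: Z ⇒ S a ⇒ d a
Derivation 2: Z ⇒ d G ⇒ d a

Two distinct leftmost derivations for the same string.

Ambiguous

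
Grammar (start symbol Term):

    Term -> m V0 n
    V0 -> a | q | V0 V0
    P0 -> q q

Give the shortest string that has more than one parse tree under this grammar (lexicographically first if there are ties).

m a a a n

length 3: no string has ≥2 trees
length 4: no string has ≥2 trees
length 5: m a a a n has 2 parse trees

Two derivations of m a a a n:
  Term ⇒ m V0 n ⇒ m V0 V0 n ⇒ m a V0 n ⇒ m a V0 V0 n ⇒ m a a V0 n ⇒ m a a a n
  Term ⇒ m V0 n ⇒ m V0 V0 n ⇒ m V0 V0 V0 n ⇒ m a V0 V0 n ⇒ m a a V0 n ⇒ m a a a n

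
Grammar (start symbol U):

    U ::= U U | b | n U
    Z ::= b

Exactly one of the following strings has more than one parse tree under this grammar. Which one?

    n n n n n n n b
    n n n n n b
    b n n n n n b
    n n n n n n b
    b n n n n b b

n n n n n n n b: 1 tree
n n n n n b: 1 tree
b n n n n n b: 1 tree
n n n n n n b: 1 tree
b n n n n b b: 6 trees

b n n n n b b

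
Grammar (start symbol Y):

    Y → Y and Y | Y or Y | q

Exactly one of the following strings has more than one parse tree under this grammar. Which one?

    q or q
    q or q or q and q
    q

q or q or q and q

q or q: 1 tree
q or q or q and q: 5 trees
q: 1 tree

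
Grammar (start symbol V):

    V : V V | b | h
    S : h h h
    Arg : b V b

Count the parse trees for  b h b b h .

Parse trees for b h b b h (showing first 6 of 14):
  [V [V b] [V [V h] [V [V b] [V [V b] [V h]]]]]
  [V [V b] [V [V h] [V [V [V b] [V b]] [V h]]]]
  [V [V b] [V [V [V h] [V b]] [V [V b] [V h]]]]
  [V [V b] [V [V [V h] [V [V b] [V b]]] [V h]]]
  [V [V b] [V [V [V [V h] [V b]] [V b]] [V h]]]
  [V [V [V b] [V h]] [V [V b] [V [V b] [V h]]]]

14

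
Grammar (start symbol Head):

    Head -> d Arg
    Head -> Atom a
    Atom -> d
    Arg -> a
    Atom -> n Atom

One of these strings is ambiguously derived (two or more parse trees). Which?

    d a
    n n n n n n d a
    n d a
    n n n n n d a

d a: 2 trees
n n n n n n d a: 1 tree
n d a: 1 tree
n n n n n d a: 1 tree

d a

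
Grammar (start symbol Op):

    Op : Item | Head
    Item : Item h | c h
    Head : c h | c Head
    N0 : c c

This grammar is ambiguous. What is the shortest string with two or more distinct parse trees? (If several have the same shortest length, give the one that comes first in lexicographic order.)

length 2: c h has 2 parse trees

Two derivations of c h:
  Op ⇒ Item ⇒ c h
  Op ⇒ Head ⇒ c h

c h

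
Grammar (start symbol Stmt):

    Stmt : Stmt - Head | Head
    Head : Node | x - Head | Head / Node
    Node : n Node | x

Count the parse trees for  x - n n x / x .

3

Parse trees for x - n n x / x:
  [Stmt [Stmt [Head [Node x]]] - [Head [Head [Node n [Node n [Node x]]]] / [Node x]]]
  [Stmt [Head x - [Head [Head [Node n [Node n [Node x]]]] / [Node x]]]]
  [Stmt [Head [Head x - [Head [Node n [Node n [Node x]]]]] / [Node x]]]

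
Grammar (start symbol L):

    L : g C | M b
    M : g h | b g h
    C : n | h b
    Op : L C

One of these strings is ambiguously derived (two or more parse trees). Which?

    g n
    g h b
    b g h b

g h b

g n: 1 tree
g h b: 2 trees
b g h b: 1 tree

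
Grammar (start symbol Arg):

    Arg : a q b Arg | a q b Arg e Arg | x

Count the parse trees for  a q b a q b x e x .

2

Parse trees for a q b a q b x e x:
  [Arg a q b [Arg a q b [Arg x] e [Arg x]]]
  [Arg a q b [Arg a q b [Arg x]] e [Arg x]]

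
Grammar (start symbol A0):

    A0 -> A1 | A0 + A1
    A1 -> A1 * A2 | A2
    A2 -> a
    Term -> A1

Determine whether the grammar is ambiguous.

(Term is unreachable from A0, so its rules don't affect L(A0).) The grammar is stratified — A0 handles '+' (left-recursive), A1 handles '*', A2 atoms. Each operator has a fixed associativity and precedence level, so every string has one parse.

Unambiguous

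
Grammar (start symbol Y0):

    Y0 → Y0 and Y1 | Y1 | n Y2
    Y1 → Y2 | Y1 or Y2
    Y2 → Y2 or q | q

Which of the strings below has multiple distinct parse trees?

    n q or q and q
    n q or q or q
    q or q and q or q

q or q and q or q

n q or q and q: 1 tree
n q or q or q: 1 tree
q or q and q or q: 4 trees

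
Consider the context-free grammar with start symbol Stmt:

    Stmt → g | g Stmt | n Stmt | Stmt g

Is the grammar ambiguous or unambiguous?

Witness: g g

Derivation 1: Stmt ⇒ g Stmt ⇒ g g
Derivation 2: Stmt ⇒ Stmt g ⇒ g g

Two distinct leftmost derivations for the same string.

Ambiguous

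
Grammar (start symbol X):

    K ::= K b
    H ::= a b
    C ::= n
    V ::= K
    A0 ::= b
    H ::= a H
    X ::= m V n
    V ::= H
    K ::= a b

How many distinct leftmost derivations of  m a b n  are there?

Parse trees for m a b n:
  [X m [V [K a b]] n]
  [X m [V [H a b]] n]

2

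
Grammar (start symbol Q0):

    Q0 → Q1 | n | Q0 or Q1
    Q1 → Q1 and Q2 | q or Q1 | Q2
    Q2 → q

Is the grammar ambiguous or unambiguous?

Witness: q or q

Derivation 1: Q0 ⇒ Q1 ⇒ q or Q1 ⇒ q or Q2 ⇒ q or q
Derivation 2: Q0 ⇒ Q0 or Q1 ⇒ Q1 or Q1 ⇒ Q2 or Q1 ⇒ q or Q1 ⇒ q or Q2 ⇒ q or q

Two distinct leftmost derivations for the same string.

Ambiguous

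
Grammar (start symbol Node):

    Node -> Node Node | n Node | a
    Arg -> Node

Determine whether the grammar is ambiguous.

Ambiguous

Witness: a a a

Derivation 1: Node ⇒ Node Node ⇒ Node Node Node ⇒ a Node Node ⇒ a a Node ⇒ a a a
Derivation 2: Node ⇒ Node Node ⇒ a Node ⇒ a Node Node ⇒ a a Node ⇒ a a a

Two distinct leftmost derivations for the same string.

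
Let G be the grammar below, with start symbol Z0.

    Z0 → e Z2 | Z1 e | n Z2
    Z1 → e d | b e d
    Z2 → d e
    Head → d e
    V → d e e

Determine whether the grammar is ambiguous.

Witness: e d e

Derivation 1: Z0 ⇒ e Z2 ⇒ e d e
Derivation 2: Z0 ⇒ Z1 e ⇒ e d e

Two distinct leftmost derivations for the same string.

Ambiguous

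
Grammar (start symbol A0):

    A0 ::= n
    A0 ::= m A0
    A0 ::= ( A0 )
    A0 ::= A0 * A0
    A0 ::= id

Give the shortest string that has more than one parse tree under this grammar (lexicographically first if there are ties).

length 1: no string has ≥2 trees
length 2: no string has ≥2 trees
length 3: no string has ≥2 trees
length 4: m id * id has 2 parse trees

Two derivations of m id * id:
  A0 ⇒ m A0 ⇒ m A0 * A0 ⇒ m id * A0 ⇒ m id * id
  A0 ⇒ A0 * A0 ⇒ m A0 * A0 ⇒ m id * A0 ⇒ m id * id

m id * id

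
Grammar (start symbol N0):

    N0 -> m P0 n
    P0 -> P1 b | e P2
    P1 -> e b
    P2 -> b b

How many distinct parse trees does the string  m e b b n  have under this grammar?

2

Parse trees for m e b b n:
  [N0 m [P0 [P1 e b] b] n]
  [N0 m [P0 e [P2 b b]] n]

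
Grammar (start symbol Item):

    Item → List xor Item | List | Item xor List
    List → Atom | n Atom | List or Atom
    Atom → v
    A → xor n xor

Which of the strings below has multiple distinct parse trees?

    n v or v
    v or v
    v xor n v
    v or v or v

n v or v: 1 tree
v or v: 1 tree
v xor n v: 2 trees
v or v or v: 1 tree

v xor n v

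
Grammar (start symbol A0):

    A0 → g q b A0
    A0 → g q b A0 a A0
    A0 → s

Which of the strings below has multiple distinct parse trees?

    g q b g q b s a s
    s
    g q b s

g q b g q b s a s: 2 trees
s: 1 tree
g q b s: 1 tree

g q b g q b s a s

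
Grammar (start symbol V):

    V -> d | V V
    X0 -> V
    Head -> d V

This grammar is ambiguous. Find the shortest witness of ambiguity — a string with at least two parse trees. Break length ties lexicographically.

d d d

length 1: no string has ≥2 trees
length 2: no string has ≥2 trees
length 3: d d d has 2 parse trees

Two derivations of d d d:
  V ⇒ V V ⇒ d V ⇒ d V V ⇒ d d V ⇒ d d d
  V ⇒ V V ⇒ V V V ⇒ d V V ⇒ d d V ⇒ d d d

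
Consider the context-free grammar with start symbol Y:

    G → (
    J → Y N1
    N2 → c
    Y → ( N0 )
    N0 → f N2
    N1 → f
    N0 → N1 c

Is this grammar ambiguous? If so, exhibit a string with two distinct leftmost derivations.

Ambiguous

Witness: ( f c )

Derivation 1: Y ⇒ ( N0 ) ⇒ ( f N2 ) ⇒ ( f c )
Derivation 2: Y ⇒ ( N0 ) ⇒ ( N1 c ) ⇒ ( f c )

Two distinct leftmost derivations for the same string.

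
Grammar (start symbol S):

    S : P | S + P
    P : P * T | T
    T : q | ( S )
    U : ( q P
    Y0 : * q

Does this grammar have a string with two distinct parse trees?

Only S, P, T are reachable from S; ignoring the rest: This is a standard precedence ladder (S over P over T), with each level left-recursive on its own operator ('+' at S, '*' at P). That structure is LR(1), hence unambiguous.

Unambiguous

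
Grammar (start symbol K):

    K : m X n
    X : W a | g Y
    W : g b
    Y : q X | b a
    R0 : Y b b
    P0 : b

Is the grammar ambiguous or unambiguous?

Witness: m g b a n

Derivation 1: K ⇒ m X n ⇒ m W a n ⇒ m g b a n
Derivation 2: K ⇒ m X n ⇒ m g Y n ⇒ m g b a n

Two distinct leftmost derivations for the same string.

Ambiguous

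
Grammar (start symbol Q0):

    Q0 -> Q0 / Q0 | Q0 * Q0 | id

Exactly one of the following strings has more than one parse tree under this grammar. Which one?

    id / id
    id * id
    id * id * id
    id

id * id * id

id / id: 1 tree
id * id: 1 tree
id * id * id: 2 trees
id: 1 tree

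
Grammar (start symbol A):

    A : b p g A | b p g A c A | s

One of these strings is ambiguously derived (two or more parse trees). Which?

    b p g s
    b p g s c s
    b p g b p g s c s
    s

b p g b p g s c s

b p g s: 1 tree
b p g s c s: 1 tree
b p g b p g s c s: 2 trees
s: 1 tree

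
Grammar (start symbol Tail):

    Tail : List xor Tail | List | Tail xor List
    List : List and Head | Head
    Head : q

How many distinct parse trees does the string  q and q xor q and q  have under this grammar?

Parse trees for q and q xor q and q:
  [Tail [List [List [Head q]] and [Head q]] xor [Tail [List [List [Head q]] and [Head q]]]]
  [Tail [Tail [List [List [Head q]] and [Head q]]] xor [List [List [Head q]] and [Head q]]]

2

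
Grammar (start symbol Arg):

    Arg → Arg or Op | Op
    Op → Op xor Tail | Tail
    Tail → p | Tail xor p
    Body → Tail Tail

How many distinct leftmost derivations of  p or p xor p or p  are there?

Parse trees for p or p xor p or p:
  [Arg [Arg [Arg [Op [Tail p]]] or [Op [Op [Tail p]] xor [Tail p]]] or [Op [Tail p]]]
  [Arg [Arg [Arg [Op [Tail p]]] or [Op [Tail [Tail p] xor p]]] or [Op [Tail p]]]

2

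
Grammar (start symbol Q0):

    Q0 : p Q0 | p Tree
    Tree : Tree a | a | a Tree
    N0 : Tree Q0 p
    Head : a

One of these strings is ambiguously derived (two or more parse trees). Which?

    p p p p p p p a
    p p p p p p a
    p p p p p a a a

p p p p p p p a: 1 tree
p p p p p p a: 1 tree
p p p p p a a a: 4 trees

p p p p p a a a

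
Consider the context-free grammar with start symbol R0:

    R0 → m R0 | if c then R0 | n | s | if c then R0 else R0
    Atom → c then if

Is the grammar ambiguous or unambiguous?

Ambiguous

Witness: if c then if c then n else n

Derivation 1: R0 ⇒ if c then R0 ⇒ if c then if c then R0 else R0 ⇒ if c then if c then n else R0 ⇒ if c then if c then n else n
Derivation 2: R0 ⇒ if c then R0 else R0 ⇒ if c then if c then R0 else R0 ⇒ if c then if c then n else R0 ⇒ if c then if c then n else n

Two distinct leftmost derivations for the same string.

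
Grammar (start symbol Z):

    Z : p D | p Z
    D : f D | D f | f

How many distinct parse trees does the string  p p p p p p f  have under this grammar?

Parse trees for p p p p p p f:
  [Z p [Z p [Z p [Z p [Z p [Z p [D f]]]]]]]

1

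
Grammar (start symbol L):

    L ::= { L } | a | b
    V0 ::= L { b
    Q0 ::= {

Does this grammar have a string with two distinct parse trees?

Unambiguous

Only L is reachable from L; ignoring the rest: L(L) is { openⁿ atom closeⁿ : n ≥ 0 }. The bracket depth fixes n, and the derivation is forced at every step.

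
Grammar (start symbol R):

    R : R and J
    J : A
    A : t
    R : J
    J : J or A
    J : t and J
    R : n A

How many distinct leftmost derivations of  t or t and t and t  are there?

2

Parse trees for t or t and t and t:
  [R [R [J [J [A t]] or [A t]]] and [J t and [J [A t]]]]
  [R [R [R [J [J [A t]] or [A t]]] and [J [A t]]] and [J [A t]]]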